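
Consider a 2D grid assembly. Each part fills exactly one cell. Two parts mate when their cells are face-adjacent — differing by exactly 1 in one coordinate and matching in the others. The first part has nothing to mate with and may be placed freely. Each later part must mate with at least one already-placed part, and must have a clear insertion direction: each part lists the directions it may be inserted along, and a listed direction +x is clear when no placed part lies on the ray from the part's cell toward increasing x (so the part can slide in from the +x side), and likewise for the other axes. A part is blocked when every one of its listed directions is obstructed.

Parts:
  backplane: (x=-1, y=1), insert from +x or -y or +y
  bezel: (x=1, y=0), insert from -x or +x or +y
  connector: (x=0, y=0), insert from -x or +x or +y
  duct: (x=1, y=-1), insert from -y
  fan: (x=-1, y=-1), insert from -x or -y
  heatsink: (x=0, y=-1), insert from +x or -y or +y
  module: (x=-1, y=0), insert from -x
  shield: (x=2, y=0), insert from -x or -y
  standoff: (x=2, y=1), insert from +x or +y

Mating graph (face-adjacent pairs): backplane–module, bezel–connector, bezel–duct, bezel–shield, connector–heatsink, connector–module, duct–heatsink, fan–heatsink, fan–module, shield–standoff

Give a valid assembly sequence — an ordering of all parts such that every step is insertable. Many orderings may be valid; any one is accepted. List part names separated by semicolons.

duct; heatsink; connector; module; fan; bezel; shield; backplane; standoff

1. duct@(1, -1) [-y clear] — {duct}
2. heatsink@(0, -1) [-y clear] — {duct, heatsink}
3. connector@(0, 0) [-x clear] — {connector, duct, heatsink}
4. module@(-1, 0) [-x clear] — {connector, duct, heatsink, module}
5. fan@(-1, -1) [-x clear] — {connector, duct, fan, heatsink, module}
6. bezel@(1, 0) [+x clear] — {bezel, connector, duct, fan, heatsink, module}
7. shield@(2, 0) [-y clear] — {bezel, connector, duct, fan, heatsink, module, shield}
8. backplane@(-1, 1) [+x clear] — {backplane, bezel, connector, duct, fan, heatsink, module, shield}
9. standoff@(2, 1) [+x clear] — {backplane, bezel, connector, duct, fan, heatsink, module, shield, standoff}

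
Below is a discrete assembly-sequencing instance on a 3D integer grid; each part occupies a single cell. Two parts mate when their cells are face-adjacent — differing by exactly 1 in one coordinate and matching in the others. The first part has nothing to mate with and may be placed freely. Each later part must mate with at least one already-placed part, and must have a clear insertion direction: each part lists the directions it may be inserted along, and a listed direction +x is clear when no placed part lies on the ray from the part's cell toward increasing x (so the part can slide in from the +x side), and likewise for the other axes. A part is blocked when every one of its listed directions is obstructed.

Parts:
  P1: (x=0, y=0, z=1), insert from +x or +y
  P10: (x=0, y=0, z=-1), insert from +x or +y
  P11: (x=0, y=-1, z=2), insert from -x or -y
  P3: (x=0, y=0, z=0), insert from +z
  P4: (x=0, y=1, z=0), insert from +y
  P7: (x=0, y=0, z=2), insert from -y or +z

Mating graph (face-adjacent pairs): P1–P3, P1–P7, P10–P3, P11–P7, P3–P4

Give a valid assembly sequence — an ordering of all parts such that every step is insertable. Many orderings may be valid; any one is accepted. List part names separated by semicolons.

1. P4@(0, 1, 0) [+y clear] — {P4}
2. P3@(0, 0, 0) [+z clear] — {P3, P4}
3. P10@(0, 0, -1) [+x clear] — {P10, P3, P4}
4. P1@(0, 0, 1) [+x clear] — {P1, P10, P3, P4}
5. P7@(0, 0, 2) [-y clear] — {P1, P10, P3, P4, P7}
6. P11@(0, -1, 2) [-x clear] — {P1, P10, P11, P3, P4, P7}

P4; P3; P10; P1; P7; P11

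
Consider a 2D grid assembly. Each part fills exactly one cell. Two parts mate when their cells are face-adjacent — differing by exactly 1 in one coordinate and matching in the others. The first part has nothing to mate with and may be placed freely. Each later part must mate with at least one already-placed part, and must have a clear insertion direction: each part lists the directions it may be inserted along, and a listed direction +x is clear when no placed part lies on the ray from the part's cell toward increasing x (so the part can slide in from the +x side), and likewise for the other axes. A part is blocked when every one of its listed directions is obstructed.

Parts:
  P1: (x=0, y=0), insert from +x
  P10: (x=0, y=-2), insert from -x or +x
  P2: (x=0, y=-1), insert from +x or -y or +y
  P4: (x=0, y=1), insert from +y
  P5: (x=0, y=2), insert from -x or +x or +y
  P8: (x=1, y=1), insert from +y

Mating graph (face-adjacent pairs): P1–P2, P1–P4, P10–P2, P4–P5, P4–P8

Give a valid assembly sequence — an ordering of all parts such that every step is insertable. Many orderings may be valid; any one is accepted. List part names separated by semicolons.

P4; P5; P1; P2; P8; P10

1. P4@(0, 1) [+y clear] — {P4}
2. P5@(0, 2) [-x clear] — {P4, P5}
3. P1@(0, 0) [+x clear] — {P1, P4, P5}
4. P2@(0, -1) [+x clear] — {P1, P2, P4, P5}
5. P8@(1, 1) [+y clear] — {P1, P2, P4, P5, P8}
6. P10@(0, -2) [-x clear] — {P1, P10, P2, P4, P5, P8}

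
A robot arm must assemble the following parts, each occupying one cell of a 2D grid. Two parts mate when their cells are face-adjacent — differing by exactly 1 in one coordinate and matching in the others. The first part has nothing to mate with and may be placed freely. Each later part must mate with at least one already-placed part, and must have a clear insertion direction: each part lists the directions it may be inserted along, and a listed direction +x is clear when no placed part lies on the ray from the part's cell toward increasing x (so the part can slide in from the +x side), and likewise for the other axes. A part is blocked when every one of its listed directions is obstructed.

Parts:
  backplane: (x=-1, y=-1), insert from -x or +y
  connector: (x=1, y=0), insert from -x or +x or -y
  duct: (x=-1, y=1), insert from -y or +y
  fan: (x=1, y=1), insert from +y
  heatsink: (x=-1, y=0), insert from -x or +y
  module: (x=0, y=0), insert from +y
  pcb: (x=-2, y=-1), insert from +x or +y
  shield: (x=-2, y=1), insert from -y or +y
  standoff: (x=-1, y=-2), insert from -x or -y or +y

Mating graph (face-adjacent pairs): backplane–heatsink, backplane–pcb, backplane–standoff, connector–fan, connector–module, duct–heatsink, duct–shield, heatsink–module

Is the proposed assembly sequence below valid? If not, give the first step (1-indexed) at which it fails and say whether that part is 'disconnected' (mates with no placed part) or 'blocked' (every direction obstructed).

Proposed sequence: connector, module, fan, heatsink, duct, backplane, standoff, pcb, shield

1. connector@(1, 0) [-x clear] — {connector}
2. module@(0, 0) [+y clear] — {connector, module}
3. fan@(1, 1) [+y clear] — {connector, fan, module}
4. heatsink@(-1, 0) [-x clear] — {connector, fan, heatsink, module}
5. duct@(-1, 1) [+y clear] — {connector, duct, fan, heatsink, module}
6. backplane@(-1, -1) [-x clear] — {backplane, connector, duct, fan, heatsink, module}
7. standoff@(-1, -2) [-x clear] — {backplane, connector, duct, fan, heatsink, module, standoff}
8. pcb@(-2, -1) [+y clear] — {backplane, connector, duct, fan, heatsink, module, pcb, standoff}
9. shield@(-2, 1) [+y clear] — {backplane, connector, duct, fan, heatsink, module, pcb, shield, standoff}

Valid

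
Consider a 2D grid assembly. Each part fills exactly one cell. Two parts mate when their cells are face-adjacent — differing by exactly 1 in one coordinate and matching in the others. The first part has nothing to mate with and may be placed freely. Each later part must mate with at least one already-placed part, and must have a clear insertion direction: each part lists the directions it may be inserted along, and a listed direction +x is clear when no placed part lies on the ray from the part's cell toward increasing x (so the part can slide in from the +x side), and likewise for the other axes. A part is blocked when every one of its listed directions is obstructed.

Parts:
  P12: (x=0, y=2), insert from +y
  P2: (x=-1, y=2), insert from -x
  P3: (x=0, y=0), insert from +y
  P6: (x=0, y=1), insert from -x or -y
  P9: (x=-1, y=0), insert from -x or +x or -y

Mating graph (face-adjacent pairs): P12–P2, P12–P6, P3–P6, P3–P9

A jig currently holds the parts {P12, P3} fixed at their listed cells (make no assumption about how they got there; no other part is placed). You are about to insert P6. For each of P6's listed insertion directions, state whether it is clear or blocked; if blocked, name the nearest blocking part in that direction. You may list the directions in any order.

-x: ray from P6(0, 1) has no placed part ⇒ clear
-y: nearest on ray is P3@(0, 0) ⇒ blocked

-x: clear; -y: blocked by P3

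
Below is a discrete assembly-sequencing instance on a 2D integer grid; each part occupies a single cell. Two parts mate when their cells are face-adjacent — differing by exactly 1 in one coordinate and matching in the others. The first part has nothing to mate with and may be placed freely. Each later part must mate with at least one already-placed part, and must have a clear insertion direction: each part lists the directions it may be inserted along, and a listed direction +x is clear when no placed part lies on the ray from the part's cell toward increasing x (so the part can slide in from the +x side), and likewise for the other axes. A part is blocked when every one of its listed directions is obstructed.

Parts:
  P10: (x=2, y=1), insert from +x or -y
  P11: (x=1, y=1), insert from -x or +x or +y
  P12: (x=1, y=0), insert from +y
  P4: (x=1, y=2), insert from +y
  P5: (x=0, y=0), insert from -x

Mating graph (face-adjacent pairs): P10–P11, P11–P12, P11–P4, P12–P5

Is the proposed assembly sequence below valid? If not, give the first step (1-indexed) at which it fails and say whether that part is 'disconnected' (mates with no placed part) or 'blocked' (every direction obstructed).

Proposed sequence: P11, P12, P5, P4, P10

Invalid at step 2 (blocked)

1. P11@(1, 1) [-x clear] — {P11}
2. P12@(1, 0) — +y all obstructed ⇒ blocked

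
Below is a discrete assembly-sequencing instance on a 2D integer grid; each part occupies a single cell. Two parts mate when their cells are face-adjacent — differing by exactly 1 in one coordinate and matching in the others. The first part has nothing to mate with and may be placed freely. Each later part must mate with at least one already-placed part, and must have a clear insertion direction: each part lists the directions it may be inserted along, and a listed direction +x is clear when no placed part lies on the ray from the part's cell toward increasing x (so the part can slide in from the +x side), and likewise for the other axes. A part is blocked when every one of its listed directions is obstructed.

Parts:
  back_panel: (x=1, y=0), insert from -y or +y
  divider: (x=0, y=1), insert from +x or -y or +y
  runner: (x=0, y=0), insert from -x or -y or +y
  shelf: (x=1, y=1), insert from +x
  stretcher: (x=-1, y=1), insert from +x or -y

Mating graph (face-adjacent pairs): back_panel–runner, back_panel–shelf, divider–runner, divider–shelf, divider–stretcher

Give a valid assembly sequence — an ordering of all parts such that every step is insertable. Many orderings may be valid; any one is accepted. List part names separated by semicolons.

back_panel; runner; shelf; divider; stretcher

1. back_panel@(1, 0) [-y clear] — {back_panel}
2. runner@(0, 0) [-x clear] — {back_panel, runner}
3. shelf@(1, 1) [+x clear] — {back_panel, runner, shelf}
4. divider@(0, 1) [+y clear] — {back_panel, divider, runner, shelf}
5. stretcher@(-1, 1) [-y clear] — {back_panel, divider, runner, shelf, stretcher}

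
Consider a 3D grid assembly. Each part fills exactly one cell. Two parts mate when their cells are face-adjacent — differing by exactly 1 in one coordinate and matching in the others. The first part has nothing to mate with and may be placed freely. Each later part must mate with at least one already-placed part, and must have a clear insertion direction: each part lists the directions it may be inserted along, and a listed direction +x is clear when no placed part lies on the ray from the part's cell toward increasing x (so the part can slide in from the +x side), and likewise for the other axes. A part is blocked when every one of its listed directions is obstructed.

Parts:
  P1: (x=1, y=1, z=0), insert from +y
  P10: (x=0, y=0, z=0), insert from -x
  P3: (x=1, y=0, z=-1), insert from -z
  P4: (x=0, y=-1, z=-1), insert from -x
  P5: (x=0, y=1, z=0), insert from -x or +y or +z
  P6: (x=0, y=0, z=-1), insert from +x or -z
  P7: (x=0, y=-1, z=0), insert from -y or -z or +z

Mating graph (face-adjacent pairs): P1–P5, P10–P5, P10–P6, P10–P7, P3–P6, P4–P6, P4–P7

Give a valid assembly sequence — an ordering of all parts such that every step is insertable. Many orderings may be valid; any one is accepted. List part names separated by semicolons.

P7; P10; P5; P1; P6; P3; P4

1. P7@(0, -1, 0) [-y clear] — {P7}
2. P10@(0, 0, 0) [-x clear] — {P10, P7}
3. P5@(0, 1, 0) [-x clear] — {P10, P5, P7}
4. P1@(1, 1, 0) [+y clear] — {P1, P10, P5, P7}
5. P6@(0, 0, -1) [+x clear] — {P1, P10, P5, P6, P7}
6. P3@(1, 0, -1) [-z clear] — {P1, P10, P3, P5, P6, P7}
7. P4@(0, -1, -1) [-x clear] — {P1, P10, P3, P4, P5, P6, P7}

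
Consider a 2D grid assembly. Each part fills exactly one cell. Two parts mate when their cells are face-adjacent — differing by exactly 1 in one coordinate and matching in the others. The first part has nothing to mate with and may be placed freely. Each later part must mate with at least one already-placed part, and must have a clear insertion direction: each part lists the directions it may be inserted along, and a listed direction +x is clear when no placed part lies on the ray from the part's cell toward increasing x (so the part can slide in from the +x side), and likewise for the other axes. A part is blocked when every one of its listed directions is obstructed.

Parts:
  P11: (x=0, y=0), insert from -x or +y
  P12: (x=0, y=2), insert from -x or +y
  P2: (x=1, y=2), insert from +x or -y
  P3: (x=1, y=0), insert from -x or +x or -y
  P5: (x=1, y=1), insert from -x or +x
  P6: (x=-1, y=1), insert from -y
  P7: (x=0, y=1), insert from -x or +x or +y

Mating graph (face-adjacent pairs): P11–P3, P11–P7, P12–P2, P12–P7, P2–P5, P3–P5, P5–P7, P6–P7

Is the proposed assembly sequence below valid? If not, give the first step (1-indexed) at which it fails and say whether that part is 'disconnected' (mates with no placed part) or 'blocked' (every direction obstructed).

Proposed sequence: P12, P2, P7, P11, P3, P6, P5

Valid

1. P12@(0, 2) [-x clear] — {P12}
2. P2@(1, 2) [+x clear] — {P12, P2}
3. P7@(0, 1) [-x clear] — {P12, P2, P7}
4. P11@(0, 0) [-x clear] — {P11, P12, P2, P7}
5. P3@(1, 0) [+x clear] — {P11, P12, P2, P3, P7}
6. P6@(-1, 1) [-y clear] — {P11, P12, P2, P3, P6, P7}
7. P5@(1, 1) [+x clear] — {P11, P12, P2, P3, P5, P6, P7}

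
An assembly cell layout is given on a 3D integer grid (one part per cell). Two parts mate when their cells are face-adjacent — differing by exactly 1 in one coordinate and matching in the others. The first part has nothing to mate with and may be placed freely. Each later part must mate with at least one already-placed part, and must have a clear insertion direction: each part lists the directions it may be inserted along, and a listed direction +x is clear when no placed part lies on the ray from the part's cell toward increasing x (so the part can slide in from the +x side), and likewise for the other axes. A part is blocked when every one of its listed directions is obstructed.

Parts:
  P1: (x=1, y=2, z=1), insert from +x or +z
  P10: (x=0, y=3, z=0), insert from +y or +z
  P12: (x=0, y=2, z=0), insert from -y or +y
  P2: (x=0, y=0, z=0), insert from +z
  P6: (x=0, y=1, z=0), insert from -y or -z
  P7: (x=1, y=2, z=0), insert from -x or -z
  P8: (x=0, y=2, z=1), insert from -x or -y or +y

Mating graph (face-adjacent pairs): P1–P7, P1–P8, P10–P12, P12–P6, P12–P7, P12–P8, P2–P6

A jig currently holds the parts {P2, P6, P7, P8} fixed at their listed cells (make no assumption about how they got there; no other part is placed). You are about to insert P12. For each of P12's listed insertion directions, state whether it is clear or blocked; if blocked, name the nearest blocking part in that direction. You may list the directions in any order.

+y: clear; -y: blocked by P6

-y: nearest on ray is P6@(0, 1, 0) ⇒ blocked
+y: ray from P12(0, 2, 0) has no placed part ⇒ clear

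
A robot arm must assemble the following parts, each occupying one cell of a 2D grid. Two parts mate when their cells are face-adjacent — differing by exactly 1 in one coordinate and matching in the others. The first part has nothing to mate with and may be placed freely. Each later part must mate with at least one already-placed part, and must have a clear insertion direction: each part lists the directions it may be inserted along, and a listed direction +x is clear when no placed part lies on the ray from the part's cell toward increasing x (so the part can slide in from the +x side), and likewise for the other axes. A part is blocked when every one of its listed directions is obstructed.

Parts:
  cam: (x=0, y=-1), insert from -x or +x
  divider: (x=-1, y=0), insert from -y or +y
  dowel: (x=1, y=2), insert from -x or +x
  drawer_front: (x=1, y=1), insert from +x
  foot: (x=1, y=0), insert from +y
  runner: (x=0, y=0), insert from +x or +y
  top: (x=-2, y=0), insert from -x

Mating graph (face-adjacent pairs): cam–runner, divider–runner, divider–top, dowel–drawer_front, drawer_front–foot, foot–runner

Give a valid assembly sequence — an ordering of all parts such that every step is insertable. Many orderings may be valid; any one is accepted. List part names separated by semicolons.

1. cam@(0, -1) [-x clear] — {cam}
2. runner@(0, 0) [+x clear] — {cam, runner}
3. foot@(1, 0) [+y clear] — {cam, foot, runner}
4. drawer_front@(1, 1) [+x clear] — {cam, drawer_front, foot, runner}
5. dowel@(1, 2) [-x clear] — {cam, dowel, drawer_front, foot, runner}
6. divider@(-1, 0) [-y clear] — {cam, divider, dowel, drawer_front, foot, runner}
7. top@(-2, 0) [-x clear] — {cam, divider, dowel, drawer_front, foot, runner, top}

cam; runner; foot; drawer_front; dowel; divider; top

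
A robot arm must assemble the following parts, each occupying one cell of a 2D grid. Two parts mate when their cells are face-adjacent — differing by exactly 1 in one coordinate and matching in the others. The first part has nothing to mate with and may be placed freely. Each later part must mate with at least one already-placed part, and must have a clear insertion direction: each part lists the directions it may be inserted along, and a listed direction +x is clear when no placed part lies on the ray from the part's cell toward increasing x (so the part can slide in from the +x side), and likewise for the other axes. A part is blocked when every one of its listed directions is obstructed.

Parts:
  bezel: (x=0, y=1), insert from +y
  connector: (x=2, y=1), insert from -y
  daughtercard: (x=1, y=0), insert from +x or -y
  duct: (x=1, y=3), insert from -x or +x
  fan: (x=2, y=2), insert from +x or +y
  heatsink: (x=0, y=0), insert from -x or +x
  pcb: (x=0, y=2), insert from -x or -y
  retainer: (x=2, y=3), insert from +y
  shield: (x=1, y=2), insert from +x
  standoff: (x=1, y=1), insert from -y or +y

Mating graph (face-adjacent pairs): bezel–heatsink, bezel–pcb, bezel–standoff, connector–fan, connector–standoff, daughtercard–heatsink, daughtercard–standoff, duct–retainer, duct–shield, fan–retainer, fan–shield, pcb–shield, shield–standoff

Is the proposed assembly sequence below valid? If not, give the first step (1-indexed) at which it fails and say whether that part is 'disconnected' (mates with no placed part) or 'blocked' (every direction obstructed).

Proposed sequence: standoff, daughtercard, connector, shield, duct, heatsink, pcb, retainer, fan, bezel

1. standoff@(1, 1) [-y clear] — {standoff}
2. daughtercard@(1, 0) [+x clear] — {daughtercard, standoff}
3. connector@(2, 1) [-y clear] — {connector, daughtercard, standoff}
4. shield@(1, 2) [+x clear] — {connector, daughtercard, shield, standoff}
5. duct@(1, 3) [-x clear] — {connector, daughtercard, duct, shield, standoff}
6. heatsink@(0, 0) [-x clear] — {connector, daughtercard, duct, heatsink, shield, standoff}
7. pcb@(0, 2) [-x clear] — {connector, daughtercard, duct, heatsink, pcb, shield, standoff}
8. retainer@(2, 3) [+y clear] — {connector, daughtercard, duct, heatsink, pcb, retainer, shield, standoff}
9. fan@(2, 2) [+x clear] — {connector, daughtercard, duct, fan, heatsink, pcb, retainer, shield, standoff}
10. bezel@(0, 1) — +y all obstructed ⇒ blocked

Invalid at step 10 (blocked)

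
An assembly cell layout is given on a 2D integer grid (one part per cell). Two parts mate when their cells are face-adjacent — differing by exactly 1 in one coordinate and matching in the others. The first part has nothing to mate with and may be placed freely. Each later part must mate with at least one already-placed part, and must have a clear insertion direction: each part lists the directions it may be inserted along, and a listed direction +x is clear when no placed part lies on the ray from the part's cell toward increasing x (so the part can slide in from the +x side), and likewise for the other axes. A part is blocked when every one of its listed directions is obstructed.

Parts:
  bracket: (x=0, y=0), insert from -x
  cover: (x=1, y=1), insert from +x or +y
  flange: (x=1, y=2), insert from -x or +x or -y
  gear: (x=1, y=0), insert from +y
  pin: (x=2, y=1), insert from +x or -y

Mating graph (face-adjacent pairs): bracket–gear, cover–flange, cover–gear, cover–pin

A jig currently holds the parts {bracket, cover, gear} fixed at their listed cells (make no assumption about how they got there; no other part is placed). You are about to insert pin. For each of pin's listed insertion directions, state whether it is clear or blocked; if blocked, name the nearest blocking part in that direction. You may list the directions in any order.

+x: clear; -y: clear

+x: ray from pin(2, 1) has no placed part ⇒ clear
-y: ray from pin(2, 1) has no placed part ⇒ clear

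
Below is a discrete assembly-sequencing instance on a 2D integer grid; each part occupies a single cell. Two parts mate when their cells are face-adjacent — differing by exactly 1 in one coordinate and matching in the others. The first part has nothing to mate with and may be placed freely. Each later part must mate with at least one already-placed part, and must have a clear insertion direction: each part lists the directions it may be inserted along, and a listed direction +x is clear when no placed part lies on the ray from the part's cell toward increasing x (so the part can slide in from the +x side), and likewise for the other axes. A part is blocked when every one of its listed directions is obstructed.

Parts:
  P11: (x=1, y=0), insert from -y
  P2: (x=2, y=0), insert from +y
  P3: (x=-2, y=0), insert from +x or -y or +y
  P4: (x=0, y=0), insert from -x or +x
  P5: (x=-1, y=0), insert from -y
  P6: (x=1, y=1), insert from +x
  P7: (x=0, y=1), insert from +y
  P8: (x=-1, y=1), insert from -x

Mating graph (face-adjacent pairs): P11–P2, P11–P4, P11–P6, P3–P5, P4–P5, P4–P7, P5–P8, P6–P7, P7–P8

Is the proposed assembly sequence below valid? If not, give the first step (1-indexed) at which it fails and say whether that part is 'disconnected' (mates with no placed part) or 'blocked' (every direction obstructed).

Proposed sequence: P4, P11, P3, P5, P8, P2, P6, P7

Invalid at step 3 (disconnected)

1. P4@(0, 0) [-x clear] — {P4}
2. P11@(1, 0) [-y clear] — {P11, P4}
3. P3@(-2, 0) — no placed neighbour ⇒ disconnected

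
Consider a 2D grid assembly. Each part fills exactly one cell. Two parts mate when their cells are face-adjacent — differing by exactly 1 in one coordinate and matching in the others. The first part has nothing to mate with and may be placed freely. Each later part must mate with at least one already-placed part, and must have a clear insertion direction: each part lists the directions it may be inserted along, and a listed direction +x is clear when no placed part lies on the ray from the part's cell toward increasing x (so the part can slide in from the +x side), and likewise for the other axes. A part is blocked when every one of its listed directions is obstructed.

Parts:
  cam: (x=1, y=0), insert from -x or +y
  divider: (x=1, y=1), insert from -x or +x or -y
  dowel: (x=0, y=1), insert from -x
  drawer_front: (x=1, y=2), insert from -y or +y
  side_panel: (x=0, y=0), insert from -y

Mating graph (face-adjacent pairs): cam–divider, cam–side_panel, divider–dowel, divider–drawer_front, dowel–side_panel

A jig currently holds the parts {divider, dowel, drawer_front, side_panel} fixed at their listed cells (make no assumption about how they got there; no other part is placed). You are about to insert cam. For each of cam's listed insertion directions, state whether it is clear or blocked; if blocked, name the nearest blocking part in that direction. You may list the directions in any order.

-x: nearest on ray is side_panel@(0, 0) ⇒ blocked
+y: nearest on ray is divider@(1, 1) ⇒ blocked

+y: blocked by divider; -x: blocked by side_panel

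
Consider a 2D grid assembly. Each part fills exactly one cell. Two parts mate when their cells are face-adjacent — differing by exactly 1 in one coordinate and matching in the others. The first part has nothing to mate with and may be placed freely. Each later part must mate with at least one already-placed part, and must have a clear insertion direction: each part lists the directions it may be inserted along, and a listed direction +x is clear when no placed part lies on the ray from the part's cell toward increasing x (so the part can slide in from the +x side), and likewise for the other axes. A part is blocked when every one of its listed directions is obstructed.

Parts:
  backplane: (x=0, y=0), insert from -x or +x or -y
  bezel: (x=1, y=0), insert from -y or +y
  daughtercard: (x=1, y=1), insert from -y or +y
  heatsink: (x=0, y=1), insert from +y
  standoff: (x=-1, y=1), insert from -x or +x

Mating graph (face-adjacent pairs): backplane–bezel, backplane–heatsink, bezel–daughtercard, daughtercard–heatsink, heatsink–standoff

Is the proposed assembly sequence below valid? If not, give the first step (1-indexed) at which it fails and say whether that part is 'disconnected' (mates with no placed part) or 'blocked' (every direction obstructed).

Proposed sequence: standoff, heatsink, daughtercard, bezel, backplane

Valid

1. standoff@(-1, 1) [-x clear] — {standoff}
2. heatsink@(0, 1) [+y clear] — {heatsink, standoff}
3. daughtercard@(1, 1) [-y clear] — {daughtercard, heatsink, standoff}
4. bezel@(1, 0) [-y clear] — {bezel, daughtercard, heatsink, standoff}
5. backplane@(0, 0) [-x clear] — {backplane, bezel, daughtercard, heatsink, standoff}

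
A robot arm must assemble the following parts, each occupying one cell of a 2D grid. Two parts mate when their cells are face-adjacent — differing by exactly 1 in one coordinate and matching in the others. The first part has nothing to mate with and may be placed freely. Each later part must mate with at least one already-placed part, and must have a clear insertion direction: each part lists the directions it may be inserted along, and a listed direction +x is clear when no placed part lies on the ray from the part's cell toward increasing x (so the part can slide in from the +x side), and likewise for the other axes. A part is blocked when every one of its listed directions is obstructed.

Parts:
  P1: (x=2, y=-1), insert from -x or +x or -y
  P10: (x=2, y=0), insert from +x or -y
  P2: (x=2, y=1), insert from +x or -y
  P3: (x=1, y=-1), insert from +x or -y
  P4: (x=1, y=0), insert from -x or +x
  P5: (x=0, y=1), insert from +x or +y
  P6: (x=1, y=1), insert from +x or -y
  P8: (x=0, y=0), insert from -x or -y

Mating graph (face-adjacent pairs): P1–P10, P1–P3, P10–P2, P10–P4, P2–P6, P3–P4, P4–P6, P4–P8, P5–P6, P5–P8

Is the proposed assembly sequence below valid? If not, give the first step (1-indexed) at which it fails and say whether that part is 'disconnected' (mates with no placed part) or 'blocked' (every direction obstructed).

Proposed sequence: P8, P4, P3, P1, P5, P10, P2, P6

Invalid at step 8 (blocked)

1. P8@(0, 0) [-x clear] — {P8}
2. P4@(1, 0) [+x clear] — {P4, P8}
3. P3@(1, -1) [+x clear] — {P3, P4, P8}
4. P1@(2, -1) [+x clear] — {P1, P3, P4, P8}
5. P5@(0, 1) [+x clear] — {P1, P3, P4, P5, P8}
6. P10@(2, 0) [+x clear] — {P1, P10, P3, P4, P5, P8}
7. P2@(2, 1) [+x clear] — {P1, P10, P2, P3, P4, P5, P8}
8. P6@(1, 1) — +x/-y all obstructed ⇒ blocked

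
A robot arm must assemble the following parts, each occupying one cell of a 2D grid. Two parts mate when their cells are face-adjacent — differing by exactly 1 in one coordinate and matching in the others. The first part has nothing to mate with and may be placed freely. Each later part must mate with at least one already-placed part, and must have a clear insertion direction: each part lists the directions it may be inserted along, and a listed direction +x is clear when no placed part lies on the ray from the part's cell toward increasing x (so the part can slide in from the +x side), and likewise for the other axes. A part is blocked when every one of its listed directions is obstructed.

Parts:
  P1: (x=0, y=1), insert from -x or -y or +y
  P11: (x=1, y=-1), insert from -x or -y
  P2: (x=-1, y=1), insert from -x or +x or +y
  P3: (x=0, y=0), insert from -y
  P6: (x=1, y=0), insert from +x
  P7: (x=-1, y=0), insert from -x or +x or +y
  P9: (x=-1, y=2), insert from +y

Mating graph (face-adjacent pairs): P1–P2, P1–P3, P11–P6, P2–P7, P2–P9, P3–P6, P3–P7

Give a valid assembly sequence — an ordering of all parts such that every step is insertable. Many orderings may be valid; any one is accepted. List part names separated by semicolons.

P2; P9; P7; P3; P1; P6; P11

1. P2@(-1, 1) [-x clear] — {P2}
2. P9@(-1, 2) [+y clear] — {P2, P9}
3. P7@(-1, 0) [-x clear] — {P2, P7, P9}
4. P3@(0, 0) [-y clear] — {P2, P3, P7, P9}
5. P1@(0, 1) [+y clear] — {P1, P2, P3, P7, P9}
6. P6@(1, 0) [+x clear] — {P1, P2, P3, P6, P7, P9}
7. P11@(1, -1) [-x clear] — {P1, P11, P2, P3, P6, P7, P9}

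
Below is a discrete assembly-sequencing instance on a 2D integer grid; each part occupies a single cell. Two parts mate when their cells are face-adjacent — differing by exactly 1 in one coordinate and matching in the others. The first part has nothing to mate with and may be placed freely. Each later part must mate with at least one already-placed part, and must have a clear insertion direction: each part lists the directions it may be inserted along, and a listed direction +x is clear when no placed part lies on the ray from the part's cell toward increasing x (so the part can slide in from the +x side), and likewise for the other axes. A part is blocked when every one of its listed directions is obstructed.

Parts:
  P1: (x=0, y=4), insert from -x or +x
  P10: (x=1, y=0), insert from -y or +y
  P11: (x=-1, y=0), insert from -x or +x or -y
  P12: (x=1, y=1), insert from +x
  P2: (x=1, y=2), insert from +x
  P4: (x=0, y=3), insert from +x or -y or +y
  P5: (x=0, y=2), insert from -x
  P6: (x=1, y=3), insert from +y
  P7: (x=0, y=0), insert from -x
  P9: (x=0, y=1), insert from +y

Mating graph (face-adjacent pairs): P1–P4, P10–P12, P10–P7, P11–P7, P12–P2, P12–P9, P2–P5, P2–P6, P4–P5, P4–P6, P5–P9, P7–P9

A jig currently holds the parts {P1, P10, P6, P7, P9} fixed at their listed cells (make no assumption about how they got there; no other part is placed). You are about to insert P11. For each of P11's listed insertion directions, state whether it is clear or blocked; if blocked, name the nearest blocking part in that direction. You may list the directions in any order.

-x: ray from P11(-1, 0) has no placed part ⇒ clear
+x: nearest on ray is P7@(0, 0) ⇒ blocked
-y: ray from P11(-1, 0) has no placed part ⇒ clear

+x: blocked by P7; -x: clear; -y: clear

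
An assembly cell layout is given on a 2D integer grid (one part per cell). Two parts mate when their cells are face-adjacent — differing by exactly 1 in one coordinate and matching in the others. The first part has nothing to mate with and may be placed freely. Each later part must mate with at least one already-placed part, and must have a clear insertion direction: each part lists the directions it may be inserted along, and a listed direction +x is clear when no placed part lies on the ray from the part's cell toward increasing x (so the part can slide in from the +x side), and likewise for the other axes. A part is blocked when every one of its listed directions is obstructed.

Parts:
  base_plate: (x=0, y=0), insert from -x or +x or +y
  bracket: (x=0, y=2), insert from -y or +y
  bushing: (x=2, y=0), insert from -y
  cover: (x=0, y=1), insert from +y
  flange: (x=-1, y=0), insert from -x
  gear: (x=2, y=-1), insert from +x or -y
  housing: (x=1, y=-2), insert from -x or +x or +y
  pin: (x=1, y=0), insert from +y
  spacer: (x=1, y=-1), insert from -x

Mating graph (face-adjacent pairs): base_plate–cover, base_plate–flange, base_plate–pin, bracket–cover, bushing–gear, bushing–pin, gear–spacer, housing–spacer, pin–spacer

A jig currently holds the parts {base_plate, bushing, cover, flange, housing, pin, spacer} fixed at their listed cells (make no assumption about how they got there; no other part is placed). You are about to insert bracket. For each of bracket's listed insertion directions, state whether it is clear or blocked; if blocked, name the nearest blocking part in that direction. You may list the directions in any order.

+y: clear; -y: blocked by cover

-y: nearest on ray is cover@(0, 1) ⇒ blocked
+y: ray from bracket(0, 2) has no placed part ⇒ clear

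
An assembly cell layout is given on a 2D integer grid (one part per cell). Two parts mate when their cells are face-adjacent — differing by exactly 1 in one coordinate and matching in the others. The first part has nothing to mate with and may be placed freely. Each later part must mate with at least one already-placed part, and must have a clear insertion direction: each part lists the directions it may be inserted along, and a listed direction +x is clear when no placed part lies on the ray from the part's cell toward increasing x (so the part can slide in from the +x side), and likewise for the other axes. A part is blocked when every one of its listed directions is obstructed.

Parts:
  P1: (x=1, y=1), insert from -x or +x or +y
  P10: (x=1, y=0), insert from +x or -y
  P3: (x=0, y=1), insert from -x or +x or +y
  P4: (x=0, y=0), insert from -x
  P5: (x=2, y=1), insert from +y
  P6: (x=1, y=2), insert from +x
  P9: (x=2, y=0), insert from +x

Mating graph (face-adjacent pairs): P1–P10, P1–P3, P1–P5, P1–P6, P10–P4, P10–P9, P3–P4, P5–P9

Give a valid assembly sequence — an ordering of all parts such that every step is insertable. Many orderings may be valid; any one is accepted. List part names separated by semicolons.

1. P1@(1, 1) [-x clear] — {P1}
2. P5@(2, 1) [+y clear] — {P1, P5}
3. P10@(1, 0) [+x clear] — {P1, P10, P5}
4. P4@(0, 0) [-x clear] — {P1, P10, P4, P5}
5. P6@(1, 2) [+x clear] — {P1, P10, P4, P5, P6}
6. P3@(0, 1) [-x clear] — {P1, P10, P3, P4, P5, P6}
7. P9@(2, 0) [+x clear] — {P1, P10, P3, P4, P5, P6, P9}

P1; P5; P10; P4; P6; P3; P9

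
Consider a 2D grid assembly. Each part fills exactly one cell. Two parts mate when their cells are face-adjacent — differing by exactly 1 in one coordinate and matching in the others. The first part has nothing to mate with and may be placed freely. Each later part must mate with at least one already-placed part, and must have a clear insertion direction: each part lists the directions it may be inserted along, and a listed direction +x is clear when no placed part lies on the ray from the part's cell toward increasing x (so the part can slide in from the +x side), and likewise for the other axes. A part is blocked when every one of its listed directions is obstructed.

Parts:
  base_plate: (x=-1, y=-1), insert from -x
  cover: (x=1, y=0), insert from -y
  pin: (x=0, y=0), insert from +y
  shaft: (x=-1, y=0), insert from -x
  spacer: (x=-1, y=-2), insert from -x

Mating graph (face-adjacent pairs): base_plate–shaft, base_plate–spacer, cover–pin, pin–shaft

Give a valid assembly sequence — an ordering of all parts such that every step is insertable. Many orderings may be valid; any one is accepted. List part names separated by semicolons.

1. pin@(0, 0) [+y clear] — {pin}
2. shaft@(-1, 0) [-x clear] — {pin, shaft}
3. cover@(1, 0) [-y clear] — {cover, pin, shaft}
4. base_plate@(-1, -1) [-x clear] — {base_plate, cover, pin, shaft}
5. spacer@(-1, -2) [-x clear] — {base_plate, cover, pin, shaft, spacer}

pin; shaft; cover; base_plate; spacer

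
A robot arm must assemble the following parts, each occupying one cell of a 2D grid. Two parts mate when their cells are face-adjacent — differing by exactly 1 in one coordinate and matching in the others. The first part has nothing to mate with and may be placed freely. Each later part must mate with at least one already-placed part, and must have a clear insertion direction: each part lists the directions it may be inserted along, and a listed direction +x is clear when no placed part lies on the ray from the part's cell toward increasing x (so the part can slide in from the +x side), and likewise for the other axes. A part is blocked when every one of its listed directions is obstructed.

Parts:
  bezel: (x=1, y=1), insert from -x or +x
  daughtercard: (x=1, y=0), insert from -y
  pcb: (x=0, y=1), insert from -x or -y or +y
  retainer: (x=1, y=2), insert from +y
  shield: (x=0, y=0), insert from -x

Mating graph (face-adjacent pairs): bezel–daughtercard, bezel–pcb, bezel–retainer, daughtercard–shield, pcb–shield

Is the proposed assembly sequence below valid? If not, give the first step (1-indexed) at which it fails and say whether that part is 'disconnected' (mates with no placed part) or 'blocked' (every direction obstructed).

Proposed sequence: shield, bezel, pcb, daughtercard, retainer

1. shield@(0, 0) [-x clear] — {shield}
2. bezel@(1, 1) — no placed neighbour ⇒ disconnected

Invalid at step 2 (disconnected)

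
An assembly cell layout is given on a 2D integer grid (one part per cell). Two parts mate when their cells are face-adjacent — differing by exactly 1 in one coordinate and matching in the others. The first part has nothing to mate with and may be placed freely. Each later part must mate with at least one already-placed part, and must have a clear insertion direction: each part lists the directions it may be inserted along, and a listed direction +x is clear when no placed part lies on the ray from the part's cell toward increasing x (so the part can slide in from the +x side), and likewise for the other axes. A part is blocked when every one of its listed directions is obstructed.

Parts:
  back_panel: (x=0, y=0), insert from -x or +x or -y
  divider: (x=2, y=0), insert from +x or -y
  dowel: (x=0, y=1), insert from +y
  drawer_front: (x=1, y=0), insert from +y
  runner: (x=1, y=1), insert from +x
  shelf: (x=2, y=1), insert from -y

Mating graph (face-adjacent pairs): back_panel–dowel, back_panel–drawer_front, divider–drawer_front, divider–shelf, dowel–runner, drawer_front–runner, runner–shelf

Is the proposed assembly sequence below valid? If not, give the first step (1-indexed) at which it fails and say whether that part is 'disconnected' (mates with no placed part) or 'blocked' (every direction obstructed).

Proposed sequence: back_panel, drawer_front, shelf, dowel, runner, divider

1. back_panel@(0, 0) [-x clear] — {back_panel}
2. drawer_front@(1, 0) [+y clear] — {back_panel, drawer_front}
3. shelf@(2, 1) — no placed neighbour ⇒ disconnected

Invalid at step 3 (disconnected)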